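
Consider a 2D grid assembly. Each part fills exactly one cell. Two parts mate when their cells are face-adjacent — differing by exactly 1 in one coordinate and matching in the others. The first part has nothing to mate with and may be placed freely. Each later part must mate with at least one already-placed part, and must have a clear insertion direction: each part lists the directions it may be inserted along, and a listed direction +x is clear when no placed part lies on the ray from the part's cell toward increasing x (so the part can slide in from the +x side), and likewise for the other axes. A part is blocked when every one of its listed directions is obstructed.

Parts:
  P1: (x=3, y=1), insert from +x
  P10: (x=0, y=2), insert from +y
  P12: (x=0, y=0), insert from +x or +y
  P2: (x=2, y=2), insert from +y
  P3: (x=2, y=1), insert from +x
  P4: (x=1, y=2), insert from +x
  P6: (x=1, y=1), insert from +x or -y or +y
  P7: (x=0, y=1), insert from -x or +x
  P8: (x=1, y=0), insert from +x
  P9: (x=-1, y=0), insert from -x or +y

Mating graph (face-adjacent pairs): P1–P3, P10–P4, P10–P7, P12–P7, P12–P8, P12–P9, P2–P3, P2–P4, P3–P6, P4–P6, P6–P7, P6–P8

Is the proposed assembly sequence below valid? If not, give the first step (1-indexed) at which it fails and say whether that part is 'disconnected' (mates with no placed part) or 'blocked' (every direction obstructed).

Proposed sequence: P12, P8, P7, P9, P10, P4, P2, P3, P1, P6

1. P12@(0, 0) [+x clear] — {P12}
2. P8@(1, 0) [+x clear] — {P12, P8}
3. P7@(0, 1) [-x clear] — {P12, P7, P8}
4. P9@(-1, 0) [-x clear] — {P12, P7, P8, P9}
5. P10@(0, 2) [+y clear] — {P10, P12, P7, P8, P9}
6. P4@(1, 2) [+x clear] — {P10, P12, P4, P7, P8, P9}
7. P2@(2, 2) [+y clear] — {P10, P12, P2, P4, P7, P8, P9}
8. P3@(2, 1) [+x clear] — {P10, P12, P2, P3, P4, P7, P8, P9}
9. P1@(3, 1) [+x clear] — {P1, P10, P12, P2, P3, P4, P7, P8, P9}
10. P6@(1, 1) — +x/-y/+y all obstructed ⇒ blocked

Invalid at step 10 (blocked)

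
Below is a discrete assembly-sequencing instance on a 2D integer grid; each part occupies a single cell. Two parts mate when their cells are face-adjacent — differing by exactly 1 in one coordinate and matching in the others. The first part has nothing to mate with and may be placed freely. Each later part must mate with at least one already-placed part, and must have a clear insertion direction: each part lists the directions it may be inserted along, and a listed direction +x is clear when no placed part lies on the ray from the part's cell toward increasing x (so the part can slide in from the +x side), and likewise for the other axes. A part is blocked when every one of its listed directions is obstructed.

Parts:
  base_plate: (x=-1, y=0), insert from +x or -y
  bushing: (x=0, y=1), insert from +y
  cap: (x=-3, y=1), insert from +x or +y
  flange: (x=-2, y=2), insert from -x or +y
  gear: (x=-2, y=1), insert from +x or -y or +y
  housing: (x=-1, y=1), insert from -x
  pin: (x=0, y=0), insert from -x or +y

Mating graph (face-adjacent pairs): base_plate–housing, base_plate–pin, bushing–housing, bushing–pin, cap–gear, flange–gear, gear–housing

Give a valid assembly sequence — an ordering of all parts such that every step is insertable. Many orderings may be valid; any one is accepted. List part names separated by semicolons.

pin; base_plate; housing; bushing; gear; cap; flange

1. pin@(0, 0) [-x clear] — {pin}
2. base_plate@(-1, 0) [-y clear] — {base_plate, pin}
3. housing@(-1, 1) [-x clear] — {base_plate, housing, pin}
4. bushing@(0, 1) [+y clear] — {base_plate, bushing, housing, pin}
5. gear@(-2, 1) [-y clear] — {base_plate, bushing, gear, housing, pin}
6. cap@(-3, 1) [+y clear] — {base_plate, bushing, cap, gear, housing, pin}
7. flange@(-2, 2) [-x clear] — {base_plate, bushing, cap, flange, gear, housing, pin}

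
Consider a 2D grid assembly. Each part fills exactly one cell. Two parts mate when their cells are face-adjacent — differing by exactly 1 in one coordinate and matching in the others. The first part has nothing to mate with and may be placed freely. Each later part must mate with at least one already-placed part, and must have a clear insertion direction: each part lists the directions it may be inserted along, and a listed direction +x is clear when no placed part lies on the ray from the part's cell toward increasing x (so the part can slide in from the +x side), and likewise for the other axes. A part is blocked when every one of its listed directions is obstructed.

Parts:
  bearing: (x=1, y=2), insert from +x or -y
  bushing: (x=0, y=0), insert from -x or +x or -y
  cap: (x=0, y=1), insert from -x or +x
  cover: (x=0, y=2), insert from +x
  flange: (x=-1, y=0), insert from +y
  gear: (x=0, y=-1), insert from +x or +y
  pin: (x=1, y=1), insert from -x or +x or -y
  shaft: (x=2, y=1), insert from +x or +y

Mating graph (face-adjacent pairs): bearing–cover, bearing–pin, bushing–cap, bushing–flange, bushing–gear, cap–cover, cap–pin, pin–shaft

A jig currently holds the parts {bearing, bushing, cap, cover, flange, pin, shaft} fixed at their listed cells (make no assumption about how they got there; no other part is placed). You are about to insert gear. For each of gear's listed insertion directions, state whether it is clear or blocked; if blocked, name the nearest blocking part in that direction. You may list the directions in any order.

+x: clear; +y: blocked by bushing

+x: ray from gear(0, -1) has no placed part ⇒ clear
+y: nearest on ray is bushing@(0, 0) ⇒ blocked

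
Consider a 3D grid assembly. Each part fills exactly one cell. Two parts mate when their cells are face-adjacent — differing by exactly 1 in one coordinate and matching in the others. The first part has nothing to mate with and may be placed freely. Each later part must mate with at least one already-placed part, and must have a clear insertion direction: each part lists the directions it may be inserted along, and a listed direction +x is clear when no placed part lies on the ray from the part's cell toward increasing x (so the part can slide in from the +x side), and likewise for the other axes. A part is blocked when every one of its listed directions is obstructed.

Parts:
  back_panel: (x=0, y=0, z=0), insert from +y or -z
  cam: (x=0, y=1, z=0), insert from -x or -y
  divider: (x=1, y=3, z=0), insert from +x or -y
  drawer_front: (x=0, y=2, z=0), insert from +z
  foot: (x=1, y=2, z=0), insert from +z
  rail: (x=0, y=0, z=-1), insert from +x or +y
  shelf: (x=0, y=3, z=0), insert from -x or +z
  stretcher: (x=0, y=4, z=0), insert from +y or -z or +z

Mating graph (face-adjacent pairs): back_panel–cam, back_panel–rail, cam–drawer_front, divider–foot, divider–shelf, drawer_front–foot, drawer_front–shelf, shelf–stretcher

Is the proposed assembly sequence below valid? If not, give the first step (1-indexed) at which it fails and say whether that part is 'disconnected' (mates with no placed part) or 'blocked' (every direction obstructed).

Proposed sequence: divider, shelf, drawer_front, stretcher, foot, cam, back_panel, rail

1. divider@(1, 3, 0) [+x clear] — {divider}
2. shelf@(0, 3, 0) [-x clear] — {divider, shelf}
3. drawer_front@(0, 2, 0) [+z clear] — {divider, drawer_front, shelf}
4. stretcher@(0, 4, 0) [+y clear] — {divider, drawer_front, shelf, stretcher}
5. foot@(1, 2, 0) [+z clear] — {divider, drawer_front, foot, shelf, stretcher}
6. cam@(0, 1, 0) [-x clear] — {cam, divider, drawer_front, foot, shelf, stretcher}
7. back_panel@(0, 0, 0) [-z clear] — {back_panel, cam, divider, drawer_front, foot, shelf, stretcher}
8. rail@(0, 0, -1) [+x clear] — {back_panel, cam, divider, drawer_front, foot, rail, shelf, stretcher}

Valid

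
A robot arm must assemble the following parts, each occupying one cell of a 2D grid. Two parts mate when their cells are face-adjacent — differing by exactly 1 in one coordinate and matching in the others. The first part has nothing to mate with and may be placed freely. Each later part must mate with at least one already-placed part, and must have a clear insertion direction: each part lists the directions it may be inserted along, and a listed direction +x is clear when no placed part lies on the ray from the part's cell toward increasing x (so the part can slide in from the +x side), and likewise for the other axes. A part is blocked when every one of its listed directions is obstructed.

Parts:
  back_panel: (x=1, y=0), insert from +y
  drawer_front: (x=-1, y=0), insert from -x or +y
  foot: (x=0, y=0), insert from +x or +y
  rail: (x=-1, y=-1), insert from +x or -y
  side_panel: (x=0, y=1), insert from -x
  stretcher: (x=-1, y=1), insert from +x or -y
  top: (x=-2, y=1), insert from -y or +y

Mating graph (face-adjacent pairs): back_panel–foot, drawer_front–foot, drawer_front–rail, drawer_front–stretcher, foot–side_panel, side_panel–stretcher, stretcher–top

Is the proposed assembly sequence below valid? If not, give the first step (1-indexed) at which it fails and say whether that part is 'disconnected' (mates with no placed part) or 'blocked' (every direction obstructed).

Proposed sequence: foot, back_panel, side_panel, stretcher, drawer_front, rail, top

1. foot@(0, 0) [+x clear] — {foot}
2. back_panel@(1, 0) [+y clear] — {back_panel, foot}
3. side_panel@(0, 1) [-x clear] — {back_panel, foot, side_panel}
4. stretcher@(-1, 1) [-y clear] — {back_panel, foot, side_panel, stretcher}
5. drawer_front@(-1, 0) [-x clear] — {back_panel, drawer_front, foot, side_panel, stretcher}
6. rail@(-1, -1) [+x clear] — {back_panel, drawer_front, foot, rail, side_panel, stretcher}
7. top@(-2, 1) [-y clear] — {back_panel, drawer_front, foot, rail, side_panel, stretcher, top}

Valid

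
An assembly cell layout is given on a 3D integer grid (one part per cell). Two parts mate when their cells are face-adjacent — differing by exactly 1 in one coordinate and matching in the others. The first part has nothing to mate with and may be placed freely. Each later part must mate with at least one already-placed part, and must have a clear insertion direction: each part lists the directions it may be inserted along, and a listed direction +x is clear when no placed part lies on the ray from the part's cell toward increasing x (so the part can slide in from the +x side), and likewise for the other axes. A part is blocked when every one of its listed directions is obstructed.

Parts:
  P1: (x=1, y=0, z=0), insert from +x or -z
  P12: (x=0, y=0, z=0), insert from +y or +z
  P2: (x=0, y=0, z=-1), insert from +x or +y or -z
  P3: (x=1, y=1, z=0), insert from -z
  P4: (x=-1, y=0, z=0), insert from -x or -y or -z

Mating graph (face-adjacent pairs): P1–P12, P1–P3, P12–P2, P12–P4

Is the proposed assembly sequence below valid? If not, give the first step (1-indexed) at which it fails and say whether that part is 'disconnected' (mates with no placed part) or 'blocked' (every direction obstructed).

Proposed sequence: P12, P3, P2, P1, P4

1. P12@(0, 0, 0) [+y clear] — {P12}
2. P3@(1, 1, 0) — no placed neighbour ⇒ disconnected

Invalid at step 2 (disconnected)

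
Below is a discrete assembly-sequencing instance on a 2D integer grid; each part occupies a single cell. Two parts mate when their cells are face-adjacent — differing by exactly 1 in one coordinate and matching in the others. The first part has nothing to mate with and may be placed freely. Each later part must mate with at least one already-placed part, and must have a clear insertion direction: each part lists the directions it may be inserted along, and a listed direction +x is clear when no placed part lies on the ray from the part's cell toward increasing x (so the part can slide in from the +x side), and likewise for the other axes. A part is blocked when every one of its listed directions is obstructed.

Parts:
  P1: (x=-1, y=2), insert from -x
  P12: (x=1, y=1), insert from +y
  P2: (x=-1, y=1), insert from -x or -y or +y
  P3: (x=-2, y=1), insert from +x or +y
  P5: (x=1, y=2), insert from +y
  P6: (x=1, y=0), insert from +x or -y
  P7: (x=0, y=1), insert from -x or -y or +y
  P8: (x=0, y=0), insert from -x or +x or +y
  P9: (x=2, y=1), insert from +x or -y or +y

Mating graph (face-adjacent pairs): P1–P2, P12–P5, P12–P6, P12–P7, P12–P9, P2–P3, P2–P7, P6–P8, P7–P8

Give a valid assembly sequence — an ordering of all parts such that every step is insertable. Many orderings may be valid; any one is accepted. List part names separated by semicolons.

1. P3@(-2, 1) [+x clear] — {P3}
2. P2@(-1, 1) [-y clear] — {P2, P3}
3. P7@(0, 1) [-y clear] — {P2, P3, P7}
4. P1@(-1, 2) [-x clear] — {P1, P2, P3, P7}
5. P8@(0, 0) [-x clear] — {P1, P2, P3, P7, P8}
6. P6@(1, 0) [+x clear] — {P1, P2, P3, P6, P7, P8}
7. P12@(1, 1) [+y clear] — {P1, P12, P2, P3, P6, P7, P8}
8. P5@(1, 2) [+y clear] — {P1, P12, P2, P3, P5, P6, P7, P8}
9. P9@(2, 1) [+x clear] — {P1, P12, P2, P3, P5, P6, P7, P8, P9}

P3; P2; P7; P1; P8; P6; P12; P5; P9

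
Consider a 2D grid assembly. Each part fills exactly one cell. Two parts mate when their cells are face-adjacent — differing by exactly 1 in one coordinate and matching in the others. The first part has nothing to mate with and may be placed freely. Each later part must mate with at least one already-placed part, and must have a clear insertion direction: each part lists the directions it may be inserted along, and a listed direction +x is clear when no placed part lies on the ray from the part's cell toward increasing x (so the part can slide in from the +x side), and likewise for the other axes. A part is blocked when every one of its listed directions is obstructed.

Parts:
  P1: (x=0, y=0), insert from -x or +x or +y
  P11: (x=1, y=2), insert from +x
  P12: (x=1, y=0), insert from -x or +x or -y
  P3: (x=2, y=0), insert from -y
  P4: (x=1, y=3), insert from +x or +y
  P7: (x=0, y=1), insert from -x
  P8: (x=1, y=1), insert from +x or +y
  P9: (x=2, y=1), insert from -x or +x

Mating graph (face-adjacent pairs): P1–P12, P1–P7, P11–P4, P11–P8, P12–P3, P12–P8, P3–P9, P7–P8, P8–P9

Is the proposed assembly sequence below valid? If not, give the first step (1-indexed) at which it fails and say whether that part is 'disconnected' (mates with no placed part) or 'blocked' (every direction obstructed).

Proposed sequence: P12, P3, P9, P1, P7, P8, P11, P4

1. P12@(1, 0) [-x clear] — {P12}
2. P3@(2, 0) [-y clear] — {P12, P3}
3. P9@(2, 1) [-x clear] — {P12, P3, P9}
4. P1@(0, 0) [-x clear] — {P1, P12, P3, P9}
5. P7@(0, 1) [-x clear] — {P1, P12, P3, P7, P9}
6. P8@(1, 1) [+y clear] — {P1, P12, P3, P7, P8, P9}
7. P11@(1, 2) [+x clear] — {P1, P11, P12, P3, P7, P8, P9}
8. P4@(1, 3) [+x clear] — {P1, P11, P12, P3, P4, P7, P8, P9}

Valid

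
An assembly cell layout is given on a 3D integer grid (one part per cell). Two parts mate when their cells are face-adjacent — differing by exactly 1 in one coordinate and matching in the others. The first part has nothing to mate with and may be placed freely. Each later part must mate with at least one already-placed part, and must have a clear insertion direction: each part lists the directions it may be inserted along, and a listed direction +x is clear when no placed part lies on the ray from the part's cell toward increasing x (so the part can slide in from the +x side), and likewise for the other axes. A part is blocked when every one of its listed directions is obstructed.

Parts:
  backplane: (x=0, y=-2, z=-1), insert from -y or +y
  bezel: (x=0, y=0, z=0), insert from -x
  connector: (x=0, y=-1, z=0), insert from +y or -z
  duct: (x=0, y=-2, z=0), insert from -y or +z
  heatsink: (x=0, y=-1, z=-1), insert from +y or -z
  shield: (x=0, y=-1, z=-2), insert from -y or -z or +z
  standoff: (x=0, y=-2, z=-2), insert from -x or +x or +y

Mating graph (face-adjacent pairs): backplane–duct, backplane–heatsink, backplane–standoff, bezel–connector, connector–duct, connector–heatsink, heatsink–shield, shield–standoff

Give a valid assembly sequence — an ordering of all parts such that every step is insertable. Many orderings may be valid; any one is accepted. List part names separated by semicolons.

1. backplane@(0, -2, -1) [-y clear] — {backplane}
2. standoff@(0, -2, -2) [-x clear] — {backplane, standoff}
3. shield@(0, -1, -2) [-z clear] — {backplane, shield, standoff}
4. heatsink@(0, -1, -1) [+y clear] — {backplane, heatsink, shield, standoff}
5. connector@(0, -1, 0) [+y clear] — {backplane, connector, heatsink, shield, standoff}
6. bezel@(0, 0, 0) [-x clear] — {backplane, bezel, connector, heatsink, shield, standoff}
7. duct@(0, -2, 0) [-y clear] — {backplane, bezel, connector, duct, heatsink, shield, standoff}

backplane; standoff; shield; heatsink; connector; bezel; duct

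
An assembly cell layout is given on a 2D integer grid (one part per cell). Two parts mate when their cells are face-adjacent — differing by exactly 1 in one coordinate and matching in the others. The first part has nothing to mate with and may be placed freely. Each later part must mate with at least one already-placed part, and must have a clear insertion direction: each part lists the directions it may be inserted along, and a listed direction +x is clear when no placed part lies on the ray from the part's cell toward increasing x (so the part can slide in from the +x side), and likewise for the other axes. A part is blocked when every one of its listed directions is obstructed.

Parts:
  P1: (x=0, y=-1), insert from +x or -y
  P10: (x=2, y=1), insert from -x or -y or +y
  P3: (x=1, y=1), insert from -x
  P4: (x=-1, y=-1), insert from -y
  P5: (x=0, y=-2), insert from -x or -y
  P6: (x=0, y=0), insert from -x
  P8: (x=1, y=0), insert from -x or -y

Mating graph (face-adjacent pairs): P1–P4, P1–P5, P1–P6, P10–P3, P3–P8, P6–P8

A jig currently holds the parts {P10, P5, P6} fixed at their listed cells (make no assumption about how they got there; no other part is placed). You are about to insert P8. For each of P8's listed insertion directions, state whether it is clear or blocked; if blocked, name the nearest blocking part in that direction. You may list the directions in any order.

-x: nearest on ray is P6@(0, 0) ⇒ blocked
-y: ray from P8(1, 0) has no placed part ⇒ clear

-x: blocked by P6; -y: clear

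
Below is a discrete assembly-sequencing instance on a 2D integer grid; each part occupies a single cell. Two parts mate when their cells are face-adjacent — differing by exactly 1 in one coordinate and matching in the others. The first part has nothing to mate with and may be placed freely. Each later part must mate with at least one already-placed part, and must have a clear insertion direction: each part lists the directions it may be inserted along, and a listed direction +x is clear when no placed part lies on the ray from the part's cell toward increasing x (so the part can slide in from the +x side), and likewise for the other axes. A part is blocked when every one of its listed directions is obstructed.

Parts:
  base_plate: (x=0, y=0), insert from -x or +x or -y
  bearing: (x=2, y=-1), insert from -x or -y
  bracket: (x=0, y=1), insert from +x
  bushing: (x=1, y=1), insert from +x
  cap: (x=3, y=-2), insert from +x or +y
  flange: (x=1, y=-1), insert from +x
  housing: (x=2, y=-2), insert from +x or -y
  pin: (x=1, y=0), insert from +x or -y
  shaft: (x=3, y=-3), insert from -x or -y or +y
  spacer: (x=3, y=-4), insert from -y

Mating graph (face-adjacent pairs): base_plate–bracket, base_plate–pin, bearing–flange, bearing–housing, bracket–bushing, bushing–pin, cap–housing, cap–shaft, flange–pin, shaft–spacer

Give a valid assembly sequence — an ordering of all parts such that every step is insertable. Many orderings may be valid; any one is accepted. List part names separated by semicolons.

1. bracket@(0, 1) [+x clear] — {bracket}
2. bushing@(1, 1) [+x clear] — {bracket, bushing}
3. pin@(1, 0) [+x clear] — {bracket, bushing, pin}
4. flange@(1, -1) [+x clear] — {bracket, bushing, flange, pin}
5. bearing@(2, -1) [-y clear] — {bearing, bracket, bushing, flange, pin}
6. housing@(2, -2) [+x clear] — {bearing, bracket, bushing, flange, housing, pin}
7. base_plate@(0, 0) [-x clear] — {base_plate, bearing, bracket, bushing, flange, housing, pin}
8. cap@(3, -2) [+x clear] — {base_plate, bearing, bracket, bushing, cap, flange, housing, pin}
9. shaft@(3, -3) [-x clear] — {base_plate, bearing, bracket, bushing, cap, flange, housing, pin, shaft}
10. spacer@(3, -4) [-y clear] — {base_plate, bearing, bracket, bushing, cap, flange, housing, pin, shaft, spacer}

bracket; bushing; pin; flange; bearing; housing; base_plate; cap; shaft; spacer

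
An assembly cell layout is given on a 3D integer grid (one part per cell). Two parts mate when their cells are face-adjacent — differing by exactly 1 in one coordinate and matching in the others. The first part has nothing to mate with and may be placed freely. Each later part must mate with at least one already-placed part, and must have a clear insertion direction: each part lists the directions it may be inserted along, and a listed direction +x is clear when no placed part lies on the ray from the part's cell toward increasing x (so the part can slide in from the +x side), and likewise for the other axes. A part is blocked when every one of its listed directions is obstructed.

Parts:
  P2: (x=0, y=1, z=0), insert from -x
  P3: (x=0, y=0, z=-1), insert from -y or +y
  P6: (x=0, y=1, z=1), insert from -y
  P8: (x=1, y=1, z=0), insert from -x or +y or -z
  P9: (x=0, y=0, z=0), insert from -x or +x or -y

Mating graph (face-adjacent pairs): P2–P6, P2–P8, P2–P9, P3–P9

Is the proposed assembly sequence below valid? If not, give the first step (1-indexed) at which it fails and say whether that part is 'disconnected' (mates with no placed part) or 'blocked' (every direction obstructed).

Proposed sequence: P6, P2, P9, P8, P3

1. P6@(0, 1, 1) [-y clear] — {P6}
2. P2@(0, 1, 0) [-x clear] — {P2, P6}
3. P9@(0, 0, 0) [-x clear] — {P2, P6, P9}
4. P8@(1, 1, 0) [+y clear] — {P2, P6, P8, P9}
5. P3@(0, 0, -1) [-y clear] — {P2, P3, P6, P8, P9}

Valid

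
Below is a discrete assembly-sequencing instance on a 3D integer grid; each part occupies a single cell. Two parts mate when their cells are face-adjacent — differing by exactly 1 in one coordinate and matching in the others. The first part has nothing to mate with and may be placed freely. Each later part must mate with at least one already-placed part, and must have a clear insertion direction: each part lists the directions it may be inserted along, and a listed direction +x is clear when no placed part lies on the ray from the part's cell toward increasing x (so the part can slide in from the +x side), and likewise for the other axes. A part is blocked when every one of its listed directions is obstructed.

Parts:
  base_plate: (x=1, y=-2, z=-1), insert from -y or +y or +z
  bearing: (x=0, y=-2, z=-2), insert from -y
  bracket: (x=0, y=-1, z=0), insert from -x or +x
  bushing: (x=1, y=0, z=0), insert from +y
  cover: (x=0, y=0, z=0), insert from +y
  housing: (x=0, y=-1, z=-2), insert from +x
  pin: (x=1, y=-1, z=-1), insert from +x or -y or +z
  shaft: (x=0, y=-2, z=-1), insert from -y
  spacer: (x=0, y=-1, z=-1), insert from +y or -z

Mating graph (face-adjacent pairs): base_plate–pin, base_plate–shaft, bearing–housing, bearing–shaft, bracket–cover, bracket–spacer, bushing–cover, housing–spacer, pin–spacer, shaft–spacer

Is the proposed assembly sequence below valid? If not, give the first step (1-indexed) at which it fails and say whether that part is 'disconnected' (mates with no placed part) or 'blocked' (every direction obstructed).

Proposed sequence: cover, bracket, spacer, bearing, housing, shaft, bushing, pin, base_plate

Invalid at step 4 (disconnected)

1. cover@(0, 0, 0) [+y clear] — {cover}
2. bracket@(0, -1, 0) [-x clear] — {bracket, cover}
3. spacer@(0, -1, -1) [+y clear] — {bracket, cover, spacer}
4. bearing@(0, -2, -2) — no placed neighbour ⇒ disconnected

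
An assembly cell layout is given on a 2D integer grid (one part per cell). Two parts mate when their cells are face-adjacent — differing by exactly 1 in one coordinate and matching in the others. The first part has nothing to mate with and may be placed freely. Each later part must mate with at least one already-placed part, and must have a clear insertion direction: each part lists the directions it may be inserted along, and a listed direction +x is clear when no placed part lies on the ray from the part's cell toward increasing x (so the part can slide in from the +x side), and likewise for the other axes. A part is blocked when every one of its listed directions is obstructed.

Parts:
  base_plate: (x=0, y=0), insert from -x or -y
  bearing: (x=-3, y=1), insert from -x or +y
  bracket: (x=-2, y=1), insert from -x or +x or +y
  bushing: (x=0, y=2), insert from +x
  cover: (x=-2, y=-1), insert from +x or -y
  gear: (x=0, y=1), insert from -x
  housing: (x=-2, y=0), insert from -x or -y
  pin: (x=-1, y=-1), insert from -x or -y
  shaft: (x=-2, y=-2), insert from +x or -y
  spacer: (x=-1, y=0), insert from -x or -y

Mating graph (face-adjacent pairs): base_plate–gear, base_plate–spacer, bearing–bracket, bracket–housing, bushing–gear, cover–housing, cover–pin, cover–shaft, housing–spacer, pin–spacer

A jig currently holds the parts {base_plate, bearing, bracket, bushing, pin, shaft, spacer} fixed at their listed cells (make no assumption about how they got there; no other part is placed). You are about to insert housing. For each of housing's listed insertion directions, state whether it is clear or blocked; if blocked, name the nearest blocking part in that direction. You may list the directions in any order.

-x: ray from housing(-2, 0) has no placed part ⇒ clear
-y: nearest on ray is shaft@(-2, -2) ⇒ blocked

-x: clear; -y: blocked by shaft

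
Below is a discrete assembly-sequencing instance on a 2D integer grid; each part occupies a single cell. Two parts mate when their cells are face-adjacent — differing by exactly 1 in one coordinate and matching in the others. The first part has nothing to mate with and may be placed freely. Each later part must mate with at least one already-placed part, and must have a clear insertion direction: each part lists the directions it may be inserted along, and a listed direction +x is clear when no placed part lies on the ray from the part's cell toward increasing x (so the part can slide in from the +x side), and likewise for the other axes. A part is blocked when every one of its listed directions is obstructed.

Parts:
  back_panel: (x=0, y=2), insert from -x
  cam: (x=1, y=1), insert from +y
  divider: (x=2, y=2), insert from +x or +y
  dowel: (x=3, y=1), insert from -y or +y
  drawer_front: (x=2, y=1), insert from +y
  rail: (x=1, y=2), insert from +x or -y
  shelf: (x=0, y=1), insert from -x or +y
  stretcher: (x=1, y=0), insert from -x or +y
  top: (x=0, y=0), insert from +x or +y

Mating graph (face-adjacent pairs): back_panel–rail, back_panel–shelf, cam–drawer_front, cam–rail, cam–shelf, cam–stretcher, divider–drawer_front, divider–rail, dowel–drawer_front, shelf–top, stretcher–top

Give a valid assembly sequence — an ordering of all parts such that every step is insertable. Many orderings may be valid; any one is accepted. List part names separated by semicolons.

1. cam@(1, 1) [+y clear] — {cam}
2. stretcher@(1, 0) [-x clear] — {cam, stretcher}
3. rail@(1, 2) [+x clear] — {cam, rail, stretcher}
4. drawer_front@(2, 1) [+y clear] — {cam, drawer_front, rail, stretcher}
5. divider@(2, 2) [+x clear] — {cam, divider, drawer_front, rail, stretcher}
6. dowel@(3, 1) [-y clear] — {cam, divider, dowel, drawer_front, rail, stretcher}
7. top@(0, 0) [+y clear] — {cam, divider, dowel, drawer_front, rail, stretcher, top}
8. back_panel@(0, 2) [-x clear] — {back_panel, cam, divider, dowel, drawer_front, rail, stretcher, top}
9. shelf@(0, 1) [-x clear] — {back_panel, cam, divider, dowel, drawer_front, rail, shelf, stretcher, top}

cam; stretcher; rail; drawer_front; divider; dowel; top; back_panel; shelf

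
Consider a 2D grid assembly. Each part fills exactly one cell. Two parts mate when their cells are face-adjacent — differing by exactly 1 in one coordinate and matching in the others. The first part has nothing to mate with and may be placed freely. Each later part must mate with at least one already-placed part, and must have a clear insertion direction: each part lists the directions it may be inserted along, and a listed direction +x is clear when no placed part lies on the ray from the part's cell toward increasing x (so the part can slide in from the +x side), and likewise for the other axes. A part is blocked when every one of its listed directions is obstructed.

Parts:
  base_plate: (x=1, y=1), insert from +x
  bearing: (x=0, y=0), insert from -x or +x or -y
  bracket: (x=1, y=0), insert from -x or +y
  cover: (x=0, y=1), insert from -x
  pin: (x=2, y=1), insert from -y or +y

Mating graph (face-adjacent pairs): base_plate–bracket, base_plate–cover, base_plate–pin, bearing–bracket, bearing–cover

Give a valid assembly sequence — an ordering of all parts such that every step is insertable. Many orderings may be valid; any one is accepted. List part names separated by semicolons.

bearing; bracket; base_plate; pin; cover

1. bearing@(0, 0) [-x clear] — {bearing}
2. bracket@(1, 0) [+y clear] — {bearing, bracket}
3. base_plate@(1, 1) [+x clear] — {base_plate, bearing, bracket}
4. pin@(2, 1) [-y clear] — {base_plate, bearing, bracket, pin}
5. cover@(0, 1) [-x clear] — {base_plate, bearing, bracket, cover, pin}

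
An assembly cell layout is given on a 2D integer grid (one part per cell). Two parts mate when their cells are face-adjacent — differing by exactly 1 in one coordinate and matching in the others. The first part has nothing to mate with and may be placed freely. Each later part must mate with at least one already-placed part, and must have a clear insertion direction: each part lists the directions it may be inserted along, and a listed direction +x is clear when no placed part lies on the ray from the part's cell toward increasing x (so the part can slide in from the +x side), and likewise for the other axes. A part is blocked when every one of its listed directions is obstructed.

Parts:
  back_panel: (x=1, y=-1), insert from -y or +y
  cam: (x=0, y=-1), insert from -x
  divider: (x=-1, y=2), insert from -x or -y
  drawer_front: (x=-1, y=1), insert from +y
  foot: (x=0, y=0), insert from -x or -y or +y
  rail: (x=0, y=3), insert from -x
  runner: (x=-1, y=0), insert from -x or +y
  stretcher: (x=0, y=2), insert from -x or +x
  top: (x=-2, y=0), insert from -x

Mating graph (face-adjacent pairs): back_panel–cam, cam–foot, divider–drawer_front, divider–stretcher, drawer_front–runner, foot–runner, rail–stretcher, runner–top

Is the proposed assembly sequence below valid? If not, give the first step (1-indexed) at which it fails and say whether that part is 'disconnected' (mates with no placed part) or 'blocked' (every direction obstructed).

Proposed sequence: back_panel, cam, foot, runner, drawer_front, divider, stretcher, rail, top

Valid

1. back_panel@(1, -1) [-y clear] — {back_panel}
2. cam@(0, -1) [-x clear] — {back_panel, cam}
3. foot@(0, 0) [-x clear] — {back_panel, cam, foot}
4. runner@(-1, 0) [-x clear] — {back_panel, cam, foot, runner}
5. drawer_front@(-1, 1) [+y clear] — {back_panel, cam, drawer_front, foot, runner}
6. divider@(-1, 2) [-x clear] — {back_panel, cam, divider, drawer_front, foot, runner}
7. stretcher@(0, 2) [+x clear] — {back_panel, cam, divider, drawer_front, foot, runner, stretcher}
8. rail@(0, 3) [-x clear] — {back_panel, cam, divider, drawer_front, foot, rail, runner, stretcher}
9. top@(-2, 0) [-x clear] — {back_panel, cam, divider, drawer_front, foot, rail, runner, stretcher, top}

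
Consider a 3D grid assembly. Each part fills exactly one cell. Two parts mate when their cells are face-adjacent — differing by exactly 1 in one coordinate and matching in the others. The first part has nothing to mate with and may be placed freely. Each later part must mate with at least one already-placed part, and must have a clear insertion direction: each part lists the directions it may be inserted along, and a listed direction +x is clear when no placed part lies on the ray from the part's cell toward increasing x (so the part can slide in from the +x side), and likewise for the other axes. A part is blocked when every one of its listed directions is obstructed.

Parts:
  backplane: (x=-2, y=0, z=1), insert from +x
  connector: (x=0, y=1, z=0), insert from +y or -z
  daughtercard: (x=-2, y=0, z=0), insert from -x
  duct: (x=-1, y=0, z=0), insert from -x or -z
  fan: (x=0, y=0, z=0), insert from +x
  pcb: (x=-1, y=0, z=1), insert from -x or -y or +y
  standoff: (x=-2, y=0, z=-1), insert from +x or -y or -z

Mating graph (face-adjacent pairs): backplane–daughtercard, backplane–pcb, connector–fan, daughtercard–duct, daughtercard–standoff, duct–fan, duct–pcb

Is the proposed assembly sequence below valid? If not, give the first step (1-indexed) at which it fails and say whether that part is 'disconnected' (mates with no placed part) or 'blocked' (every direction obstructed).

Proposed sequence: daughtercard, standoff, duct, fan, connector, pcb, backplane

Invalid at step 7 (blocked)

1. daughtercard@(-2, 0, 0) [-x clear] — {daughtercard}
2. standoff@(-2, 0, -1) [+x clear] — {daughtercard, standoff}
3. duct@(-1, 0, 0) [-z clear] — {daughtercard, duct, standoff}
4. fan@(0, 0, 0) [+x clear] — {daughtercard, duct, fan, standoff}
5. connector@(0, 1, 0) [+y clear] — {connector, daughtercard, duct, fan, standoff}
6. pcb@(-1, 0, 1) [-x clear] — {connector, daughtercard, duct, fan, pcb, standoff}
7. backplane@(-2, 0, 1) — +x all obstructed ⇒ blocked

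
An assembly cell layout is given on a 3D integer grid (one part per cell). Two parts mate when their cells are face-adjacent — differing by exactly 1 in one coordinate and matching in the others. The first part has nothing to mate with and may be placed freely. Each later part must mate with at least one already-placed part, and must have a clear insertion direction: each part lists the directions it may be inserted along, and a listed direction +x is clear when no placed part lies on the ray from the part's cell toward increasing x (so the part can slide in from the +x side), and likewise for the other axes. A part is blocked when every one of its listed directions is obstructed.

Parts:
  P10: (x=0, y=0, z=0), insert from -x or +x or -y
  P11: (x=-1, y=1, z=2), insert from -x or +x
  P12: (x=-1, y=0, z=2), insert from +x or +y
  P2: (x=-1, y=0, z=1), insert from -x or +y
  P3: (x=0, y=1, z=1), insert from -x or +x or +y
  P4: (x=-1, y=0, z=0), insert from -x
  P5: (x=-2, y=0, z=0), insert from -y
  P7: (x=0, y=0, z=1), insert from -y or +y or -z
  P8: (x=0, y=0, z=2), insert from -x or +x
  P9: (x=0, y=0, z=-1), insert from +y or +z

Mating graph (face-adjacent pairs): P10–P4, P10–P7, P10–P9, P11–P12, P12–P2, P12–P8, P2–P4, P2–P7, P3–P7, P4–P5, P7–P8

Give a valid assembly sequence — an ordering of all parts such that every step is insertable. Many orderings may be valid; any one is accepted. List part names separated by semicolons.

P2; P4; P10; P9; P5; P7; P8; P3; P12; P11

1. P2@(-1, 0, 1) [-x clear] — {P2}
2. P4@(-1, 0, 0) [-x clear] — {P2, P4}
3. P10@(0, 0, 0) [+x clear] — {P10, P2, P4}
4. P9@(0, 0, -1) [+y clear] — {P10, P2, P4, P9}
5. P5@(-2, 0, 0) [-y clear] — {P10, P2, P4, P5, P9}
6. P7@(0, 0, 1) [-y clear] — {P10, P2, P4, P5, P7, P9}
7. P8@(0, 0, 2) [-x clear] — {P10, P2, P4, P5, P7, P8, P9}
8. P3@(0, 1, 1) [-x clear] — {P10, P2, P3, P4, P5, P7, P8, P9}
9. P12@(-1, 0, 2) [+y clear] — {P10, P12, P2, P3, P4, P5, P7, P8, P9}
10. P11@(-1, 1, 2) [-x clear] — {P10, P11, P12, P2, P3, P4, P5, P7, P8, P9}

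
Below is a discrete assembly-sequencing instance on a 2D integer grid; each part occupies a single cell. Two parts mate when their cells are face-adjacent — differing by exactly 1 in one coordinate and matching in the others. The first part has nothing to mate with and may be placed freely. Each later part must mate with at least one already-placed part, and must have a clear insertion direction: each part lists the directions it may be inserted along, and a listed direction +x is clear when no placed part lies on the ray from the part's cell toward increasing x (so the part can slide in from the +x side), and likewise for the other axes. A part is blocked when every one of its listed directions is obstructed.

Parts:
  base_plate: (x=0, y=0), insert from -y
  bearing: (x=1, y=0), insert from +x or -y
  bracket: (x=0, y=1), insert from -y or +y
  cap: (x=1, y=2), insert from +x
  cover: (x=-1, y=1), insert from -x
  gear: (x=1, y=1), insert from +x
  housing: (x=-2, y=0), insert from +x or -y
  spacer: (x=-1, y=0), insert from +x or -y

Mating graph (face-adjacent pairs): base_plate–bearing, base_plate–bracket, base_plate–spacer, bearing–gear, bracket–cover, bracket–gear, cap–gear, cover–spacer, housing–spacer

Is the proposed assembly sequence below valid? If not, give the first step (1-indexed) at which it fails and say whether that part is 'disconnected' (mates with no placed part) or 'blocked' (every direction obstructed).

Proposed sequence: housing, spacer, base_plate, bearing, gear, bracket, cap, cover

1. housing@(-2, 0) [+x clear] — {housing}
2. spacer@(-1, 0) [+x clear] — {housing, spacer}
3. base_plate@(0, 0) [-y clear] — {base_plate, housing, spacer}
4. bearing@(1, 0) [+x clear] — {base_plate, bearing, housing, spacer}
5. gear@(1, 1) [+x clear] — {base_plate, bearing, gear, housing, spacer}
6. bracket@(0, 1) [+y clear] — {base_plate, bearing, bracket, gear, housing, spacer}
7. cap@(1, 2) [+x clear] — {base_plate, bearing, bracket, cap, gear, housing, spacer}
8. cover@(-1, 1) [-x clear] — {base_plate, bearing, bracket, cap, cover, gear, housing, spacer}

Valid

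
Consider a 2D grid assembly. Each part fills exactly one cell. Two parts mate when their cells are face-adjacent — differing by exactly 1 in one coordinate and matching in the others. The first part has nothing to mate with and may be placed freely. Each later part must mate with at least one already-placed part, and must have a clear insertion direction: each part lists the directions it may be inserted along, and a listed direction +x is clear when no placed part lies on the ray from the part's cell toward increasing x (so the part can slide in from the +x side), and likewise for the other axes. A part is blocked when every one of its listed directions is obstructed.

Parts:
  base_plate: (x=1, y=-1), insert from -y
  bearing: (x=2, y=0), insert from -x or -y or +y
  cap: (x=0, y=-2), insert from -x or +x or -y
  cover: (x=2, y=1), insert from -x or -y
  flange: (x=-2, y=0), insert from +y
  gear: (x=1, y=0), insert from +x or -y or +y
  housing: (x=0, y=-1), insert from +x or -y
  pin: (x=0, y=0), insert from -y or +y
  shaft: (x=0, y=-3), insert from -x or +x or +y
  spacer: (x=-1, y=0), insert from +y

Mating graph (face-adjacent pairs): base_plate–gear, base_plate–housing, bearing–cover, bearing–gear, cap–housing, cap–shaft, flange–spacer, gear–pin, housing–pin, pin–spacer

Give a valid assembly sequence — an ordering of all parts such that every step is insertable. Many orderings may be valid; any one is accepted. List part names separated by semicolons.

1. spacer@(-1, 0) [+y clear] — {spacer}
2. pin@(0, 0) [-y clear] — {pin, spacer}
3. gear@(1, 0) [+x clear] — {gear, pin, spacer}
4. base_plate@(1, -1) [-y clear] — {base_plate, gear, pin, spacer}
5. bearing@(2, 0) [-y clear] — {base_plate, bearing, gear, pin, spacer}
6. housing@(0, -1) [-y clear] — {base_plate, bearing, gear, housing, pin, spacer}
7. cap@(0, -2) [-x clear] — {base_plate, bearing, cap, gear, housing, pin, spacer}
8. shaft@(0, -3) [-x clear] — {base_plate, bearing, cap, gear, housing, pin, shaft, spacer}
9. cover@(2, 1) [-x clear] — {base_plate, bearing, cap, cover, gear, housing, pin, shaft, spacer}
10. flange@(-2, 0) [+y clear] — {base_plate, bearing, cap, cover, flange, gear, housing, pin, shaft, spacer}

spacer; pin; gear; base_plate; bearing; housing; cap; shaft; cover; flange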